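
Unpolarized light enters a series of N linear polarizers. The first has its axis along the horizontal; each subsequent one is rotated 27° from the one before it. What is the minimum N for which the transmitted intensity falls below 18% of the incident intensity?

First polarizer halves the unpolarized light: factor 1/2.
Each further stage multiplies by cos²(27°) = 0.7939.
After N polarizers: T = 0.5·0.7939^(N−1). Require T < 0.18 ⇒ N−1 > ln(0.18/0.5)/ln(0.7939) = 4.43, so N−1 ≥ 5 and N = 6.
Check: N=6 gives T = 0.1577 < 0.18; N=5 gives T = 0.1986.

N = 6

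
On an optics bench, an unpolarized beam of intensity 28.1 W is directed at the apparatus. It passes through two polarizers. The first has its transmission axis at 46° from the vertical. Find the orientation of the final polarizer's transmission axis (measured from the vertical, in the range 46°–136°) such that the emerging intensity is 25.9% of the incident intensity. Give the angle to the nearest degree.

θ ≈ 90°

Unpolarized light through the first polarizer → I₁ = ½ I₀, now polarized at 46°.
Need I₂/I₀ = 0.259, so cos²(θ − 46°) = 0.259 / 0.5 = 0.518.
θ − 46° = arccos(√0.518) = 44.0°, giving θ ≈ 46 + 44.0 = 90.0°.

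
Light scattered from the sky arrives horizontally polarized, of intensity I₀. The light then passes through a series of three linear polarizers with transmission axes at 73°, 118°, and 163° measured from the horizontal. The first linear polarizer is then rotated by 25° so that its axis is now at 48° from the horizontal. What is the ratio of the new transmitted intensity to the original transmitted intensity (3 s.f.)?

I_new/I_old ≈ 1.23

Before rotation:
By Malus's law, I₁ = I₀ cos²(73° − 0°) = I₀ cos²(73°) = 0.08548 I₀.
I₂ = I₁ cos²(118° − 73°) = 0.08548 I₀ · cos²(45°) = 0.04274 I₀.
I₃ = I₂ cos²(163° − 118°) = 0.04274 I₀ · cos²(45°) = 0.02137 I₀.
After rotation:
I₁ = I₀ cos²(48° − 0°) = I₀ cos²(48°) = 0.4477 I₀.
I₂ = I₁ cos²(118° − 48°) = 0.4477 I₀ · cos²(70°) = 0.05238 I₀.
I₃ = I₂ cos²(163° − 118°) = 0.05238 I₀ · cos²(45°) = 0.02619 I₀.
Ratio = 0.02619 / 0.02137 = 1.225.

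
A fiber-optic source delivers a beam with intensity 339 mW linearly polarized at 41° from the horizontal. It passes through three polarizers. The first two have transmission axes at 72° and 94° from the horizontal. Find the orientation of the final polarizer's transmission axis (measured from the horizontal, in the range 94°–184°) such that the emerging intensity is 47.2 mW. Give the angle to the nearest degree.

θ ≈ 156°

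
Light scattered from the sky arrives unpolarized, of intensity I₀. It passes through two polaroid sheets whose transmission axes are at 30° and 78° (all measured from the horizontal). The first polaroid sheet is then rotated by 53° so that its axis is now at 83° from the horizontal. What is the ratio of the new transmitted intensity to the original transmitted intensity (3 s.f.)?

I_new/I_old ≈ 2.22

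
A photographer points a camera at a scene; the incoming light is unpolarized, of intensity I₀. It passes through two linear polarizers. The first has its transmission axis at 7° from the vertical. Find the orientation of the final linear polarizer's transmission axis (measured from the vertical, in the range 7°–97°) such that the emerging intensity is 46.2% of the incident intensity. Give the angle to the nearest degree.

θ ≈ 23°

Unpolarized light through the first polarizer → I₁ = ½ I₀, now polarized at 7°.
Need I₂/I₀ = 0.462, so cos²(θ − 7°) = 0.462 / 0.5 = 0.924.
θ − 7° = arccos(√0.924) = 16.0°, giving θ ≈ 7 + 16.0 = 23.0°.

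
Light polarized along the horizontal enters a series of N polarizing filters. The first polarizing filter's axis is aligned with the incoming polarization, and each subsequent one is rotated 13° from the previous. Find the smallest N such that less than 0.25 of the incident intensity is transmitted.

First polarizer is aligned with the polarization: full transmission.
Each further stage multiplies by cos²(13°) = 0.9494.
After N polarizers: T = 0.9494^(N−1). Require T < 0.25 ⇒ N−1 > ln(0.25)/ln(0.9494) = 26.70, so N−1 ≥ 27 and N = 28.
Check: N=28 gives T = 0.2461 < 0.25; N=27 gives T = 0.2592.

N = 28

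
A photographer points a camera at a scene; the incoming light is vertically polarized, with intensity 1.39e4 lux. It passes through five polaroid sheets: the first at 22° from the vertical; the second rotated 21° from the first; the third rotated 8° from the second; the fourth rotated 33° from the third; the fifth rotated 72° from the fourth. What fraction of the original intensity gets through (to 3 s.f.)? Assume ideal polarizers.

I/I₀ ≈ 0.0494

I₁ = 1.39e4 lux · cos²(22°) = 1.195e+04 lux.
I₂ = I₁ · cos²(21°) = 1.195e+04 · 0.8716 = 1.041e+04 lux.
I₃ = I₂ · cos²(8°) = 1.041e+04 · 0.9806 = 1.021e+04 lux.
I₄ = I₃ · cos²(33°) = 1.021e+04 · 0.7034 = 7184 lux.
I₅ = I₄ · cos²(72°) = 7184 · 0.09549 = 686 lux.
Transmitted fraction = 0.04935.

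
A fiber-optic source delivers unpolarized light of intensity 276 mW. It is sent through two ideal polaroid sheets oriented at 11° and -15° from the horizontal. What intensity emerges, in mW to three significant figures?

I ≈ 111 mW

Unpolarized light through the first polarizer → I₁ = 276 mW/2 = 138 mW, polarized at 11°.
I₂ = I₁ · cos²(26°) = 138 · 0.8078 = 111.5 mW.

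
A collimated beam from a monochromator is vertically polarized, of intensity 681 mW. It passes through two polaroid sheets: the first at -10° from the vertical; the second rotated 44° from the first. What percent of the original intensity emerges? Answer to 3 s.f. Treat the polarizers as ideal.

I₁ = 681 mW · cos²(10°) = 660.5 mW.
I₂ = I₁ · cos²(44°) = 660.5 · 0.5174 = 341.8 mW.
That is 50.18% of the incident intensity.

≈ 50.2%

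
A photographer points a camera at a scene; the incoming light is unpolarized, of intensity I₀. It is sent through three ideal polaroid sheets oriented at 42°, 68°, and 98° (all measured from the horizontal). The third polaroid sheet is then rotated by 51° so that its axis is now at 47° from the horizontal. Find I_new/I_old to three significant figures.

Before rotation:
Unpolarized light through the first polarizer → I₁ = ½ I₀, now polarized at 42°.
I₂ = I₁ cos²(68° − 42°) = 0.5 I₀ · cos²(26°) = 0.4039 I₀.
I₃ = I₂ cos²(98° − 68°) = 0.4039 I₀ · cos²(30°) = 0.3029 I₀.
After rotation:
Unpolarized light through the first polarizer → I₁ = ½ I₀, now polarized at 42°.
I₂ = I₁ cos²(68° − 42°) = 0.5 I₀ · cos²(26°) = 0.4039 I₀.
I₃ = I₂ cos²(47° − 68°) = 0.4039 I₀ · cos²(21°) = 0.352 I₀.
Ratio = 0.352 / 0.3029 = 1.162.

I_new/I_old ≈ 1.16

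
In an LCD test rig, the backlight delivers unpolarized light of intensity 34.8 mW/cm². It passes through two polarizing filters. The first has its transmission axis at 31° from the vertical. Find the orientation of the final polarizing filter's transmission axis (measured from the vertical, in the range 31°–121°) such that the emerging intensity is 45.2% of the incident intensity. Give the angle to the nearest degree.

θ ≈ 49°

Unpolarized light through the first polarizer → I₁ = ½ I₀, now polarized at 31°.
Need I₂/I₀ = 0.452, so cos²(θ − 31°) = 0.452 / 0.5 = 0.904.
θ − 31° = arccos(√0.904) = 18.0°, giving θ ≈ 31 + 18.0 = 49.0°.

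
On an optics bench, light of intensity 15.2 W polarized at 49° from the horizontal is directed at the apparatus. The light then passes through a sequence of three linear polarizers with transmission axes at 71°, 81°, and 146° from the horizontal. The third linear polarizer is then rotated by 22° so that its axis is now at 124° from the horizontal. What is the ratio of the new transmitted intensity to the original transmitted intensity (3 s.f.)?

I_new/I_old ≈ 2.99

Before rotation:
By Malus's law, I₁ = I₀ cos²(71° − 49°) = I₀ cos²(22°) = 0.8597 I₀.
I₂ = I₁ cos²(81° − 71°) = 0.8597 I₀ · cos²(10°) = 0.8337 I₀.
I₃ = I₂ cos²(146° − 81°) = 0.8337 I₀ · cos²(65°) = 0.1489 I₀.
After rotation:
I₁ = I₀ cos²(71° − 49°) = I₀ cos²(22°) = 0.8597 I₀.
I₂ = I₁ cos²(81° − 71°) = 0.8597 I₀ · cos²(10°) = 0.8337 I₀.
I₃ = I₂ cos²(124° − 81°) = 0.8337 I₀ · cos²(43°) = 0.446 I₀.
Ratio = 0.446 / 0.1489 = 2.995.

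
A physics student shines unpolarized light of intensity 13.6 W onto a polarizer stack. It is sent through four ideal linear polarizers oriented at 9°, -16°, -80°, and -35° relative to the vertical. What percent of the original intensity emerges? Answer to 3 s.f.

≈ 3.95%

Unpolarized light through the first polarizer → I₁ = 13.6 W/2 = 6.8 W, polarized at 9°.
I₂ = I₁ · cos²(25°) = 6.8 · 0.8214 = 5.585 W.
I₃ = I₂ · cos²(64°) = 5.585 · 0.1922 = 1.073 W.
I₄ = I₃ · cos²(45°) = 1.073 · 0.5 = 0.5367 W.
That is 3.946% of the incident intensity.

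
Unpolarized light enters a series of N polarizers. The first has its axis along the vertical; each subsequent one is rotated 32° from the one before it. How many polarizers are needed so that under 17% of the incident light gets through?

N = 5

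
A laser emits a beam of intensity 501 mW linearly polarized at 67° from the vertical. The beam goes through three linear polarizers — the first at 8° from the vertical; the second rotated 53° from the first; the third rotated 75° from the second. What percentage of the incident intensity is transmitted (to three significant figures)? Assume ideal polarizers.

≈ 0.644%

By Malus's law, I₁ = 501 mW · cos²(59°) = 132.9 mW.
I₂ = I₁ · cos²(53°) = 132.9 · 0.3622 = 48.13 mW.
I₃ = I₂ · cos²(75°) = 48.13 · 0.06699 = 3.224 mW.
That is 0.6436% of the incident intensity.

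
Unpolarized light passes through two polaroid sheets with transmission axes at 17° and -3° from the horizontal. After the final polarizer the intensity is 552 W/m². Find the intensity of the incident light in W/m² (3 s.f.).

I₀ ≈ 1250 W/m²

Unpolarized light through the first polarizer → I₁ = ½ I₀, now polarized at 17°.
I₂ = I₁ cos²(-3° − 17°) = 0.5 I₀ · cos²(20°) = 0.4415 I₀.
So 552 W/m² = 0.4415 I₀, giving I₀ = 552/0.4415 = 1250 W/m².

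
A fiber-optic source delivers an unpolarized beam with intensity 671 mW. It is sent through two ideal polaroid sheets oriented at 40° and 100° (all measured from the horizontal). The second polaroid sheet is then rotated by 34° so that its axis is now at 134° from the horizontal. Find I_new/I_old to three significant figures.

Before rotation:
Unpolarized light through the first polarizer → I₁ = ½ I₀, now polarized at 40°.
I₂ = I₁ cos²(100° − 40°) = 0.5 I₀ · cos²(60°) = 0.125 I₀.
After rotation:
Unpolarized light through the first polarizer → I₁ = ½ I₀, now polarized at 40°.
Angle between axes 1 and 2: 86°. I₂ = 0.5 I₀ · cos²(86°) = 0.002433 I₀.
Ratio = 0.002433 / 0.125 = 0.01946.

I_new/I_old ≈ 0.0195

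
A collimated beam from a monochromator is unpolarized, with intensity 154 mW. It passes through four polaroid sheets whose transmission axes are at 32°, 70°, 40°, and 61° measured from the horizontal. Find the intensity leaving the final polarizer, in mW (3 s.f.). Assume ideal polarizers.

I ≈ 31.3 mW

Unpolarized light through the first polarizer → I₁ = 154 mW/2 = 77 mW, polarized at 32°.
I₂ = I₁ · cos²(38°) = 77 · 0.621 = 47.81 mW.
I₃ = I₂ · cos²(30°) = 47.81 · 0.75 = 35.86 mW.
I₄ = I₃ · cos²(21°) = 35.86 · 0.8716 = 31.26 mW.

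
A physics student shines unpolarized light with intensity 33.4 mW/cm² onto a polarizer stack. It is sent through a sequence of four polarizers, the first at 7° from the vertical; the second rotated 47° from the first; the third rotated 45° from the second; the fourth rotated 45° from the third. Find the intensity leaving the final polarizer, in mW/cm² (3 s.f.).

Unpolarized light through the first polarizer → I₁ = 33.4 mW/cm²/2 = 16.7 mW/cm², polarized at 7°.
I₂ = I₁ · cos²(47°) = 16.7 · 0.4651 = 7.768 mW/cm².
I₃ = I₂ · cos²(45°) = 7.768 · 0.5 = 3.884 mW/cm².
I₄ = I₃ · cos²(45°) = 3.884 · 0.5 = 1.942 mW/cm².

I ≈ 1.94 mW/cm²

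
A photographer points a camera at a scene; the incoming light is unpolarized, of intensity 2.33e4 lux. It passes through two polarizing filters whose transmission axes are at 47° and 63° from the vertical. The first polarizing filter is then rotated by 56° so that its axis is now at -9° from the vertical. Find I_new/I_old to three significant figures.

I_new/I_old ≈ 0.103

Before rotation:
Unpolarized light through the first polarizer → I₁ = ½ I₀, now polarized at 47°.
I₂ = I₁ cos²(63° − 47°) = 0.5 I₀ · cos²(16°) = 0.462 I₀.
After rotation:
Unpolarized light through the first polarizer → I₁ = ½ I₀, now polarized at -9°.
I₂ = I₁ cos²(63° + 9°) = 0.5 I₀ · cos²(72°) = 0.04775 I₀.
Ratio = 0.04775 / 0.462 = 0.1033.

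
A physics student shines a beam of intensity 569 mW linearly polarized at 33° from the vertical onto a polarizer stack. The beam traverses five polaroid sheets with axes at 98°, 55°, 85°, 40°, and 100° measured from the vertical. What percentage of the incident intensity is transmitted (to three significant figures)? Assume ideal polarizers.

≈ 0.896%

I₁ = 569 mW · cos²(65°) = 101.6 mW.
I₂ = I₁ · cos²(43°) = 101.6 · 0.5349 = 54.36 mW.
I₃ = I₂ · cos²(30°) = 54.36 · 0.75 = 40.77 mW.
I₄ = I₃ · cos²(45°) = 40.77 · 0.5 = 20.38 mW.
I₅ = I₄ · cos²(60°) = 20.38 · 0.25 = 5.096 mW.
That is 0.8956% of the incident intensity.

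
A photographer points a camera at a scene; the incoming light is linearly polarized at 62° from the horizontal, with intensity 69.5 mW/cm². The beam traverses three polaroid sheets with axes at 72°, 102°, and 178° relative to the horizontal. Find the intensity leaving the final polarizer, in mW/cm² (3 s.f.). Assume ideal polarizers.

I₁ = 69.5 mW/cm² · cos²(10°) = 67.4 mW/cm².
I₂ = I₁ · cos²(30°) = 67.4 · 0.75 = 50.55 mW/cm².
I₃ = I₂ · cos²(76°) = 50.55 · 0.05853 = 2.959 mW/cm².

I ≈ 2.96 mW/cm²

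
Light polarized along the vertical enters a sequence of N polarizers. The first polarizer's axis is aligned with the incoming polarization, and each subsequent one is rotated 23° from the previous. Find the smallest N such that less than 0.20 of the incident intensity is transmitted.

N = 11

First polarizer is aligned with the polarization: full transmission.
Each further stage multiplies by cos²(23°) = 0.8473.
After N polarizers: T = 0.8473^(N−1). Require T < 0.20 ⇒ N−1 > ln(0.20)/ln(0.8473) = 9.71, so N−1 ≥ 10 and N = 11.
Check: N=11 gives T = 0.1908 < 0.20; N=10 gives T = 0.2251.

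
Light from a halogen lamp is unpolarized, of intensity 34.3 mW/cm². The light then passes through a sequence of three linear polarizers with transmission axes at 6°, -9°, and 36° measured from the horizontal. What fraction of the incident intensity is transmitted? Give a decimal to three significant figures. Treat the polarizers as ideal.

I/I₀ ≈ 0.233

Unpolarized light through the first polarizer → I₁ = 34.3 mW/cm²/2 = 17.15 mW/cm², polarized at 6°.
I₂ = I₁ · cos²(15°) = 17.15 · 0.933 = 16 mW/cm².
I₃ = I₂ · cos²(45°) = 16 · 0.5 = 8.001 mW/cm².
Transmitted fraction = 0.2333.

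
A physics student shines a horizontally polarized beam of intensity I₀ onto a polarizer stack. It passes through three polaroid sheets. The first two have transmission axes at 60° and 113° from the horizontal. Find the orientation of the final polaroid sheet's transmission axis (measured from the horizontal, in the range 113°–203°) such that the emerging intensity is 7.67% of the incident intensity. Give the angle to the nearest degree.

I₁ = I₀ cos²(60° − 0°) = I₀ cos²(60°) = 0.25 I₀.
I₂ = I₁ cos²(113° − 60°) = 0.25 I₀ · cos²(53°) = 0.09055 I₀.
Need I₃/I₀ = 0.0767, so cos²(θ − 113°) = 0.0767 / 0.09055 = 0.8471.
θ − 113° = arccos(√0.8471) = 23.0°, giving θ ≈ 113 + 23.0 = 136.0°.

θ ≈ 136°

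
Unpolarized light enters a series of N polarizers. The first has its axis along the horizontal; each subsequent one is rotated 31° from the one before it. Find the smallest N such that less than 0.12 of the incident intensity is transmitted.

First polarizer halves the unpolarized light: factor 1/2.
Each further stage multiplies by cos²(31°) = 0.7347.
After N polarizers: T = 0.5·0.7347^(N−1). Require T < 0.12 ⇒ N−1 > ln(0.12/0.5)/ln(0.7347) = 4.63, so N−1 ≥ 5 and N = 6.
Check: N=6 gives T = 0.1071 < 0.12; N=5 gives T = 0.1457.

N = 6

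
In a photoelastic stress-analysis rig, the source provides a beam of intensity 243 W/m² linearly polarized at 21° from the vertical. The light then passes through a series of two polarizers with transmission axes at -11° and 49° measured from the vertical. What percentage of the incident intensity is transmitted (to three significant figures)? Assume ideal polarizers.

≈ 18.0%

By Malus's law, I₁ = 243 W/m² · cos²(32°) = 174.8 W/m².
I₂ = I₁ · cos²(60°) = 174.8 · 0.25 = 43.69 W/m².
That is 17.98% of the incident intensity.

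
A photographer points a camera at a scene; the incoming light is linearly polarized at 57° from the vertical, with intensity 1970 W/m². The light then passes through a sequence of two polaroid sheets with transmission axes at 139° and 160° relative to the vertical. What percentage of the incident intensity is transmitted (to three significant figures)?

≈ 1.69%

I₁ = 1970 W/m² · cos²(82°) = 38.16 W/m².
I₂ = I₁ · cos²(21°) = 38.16 · 0.8716 = 33.26 W/m².
That is 1.688% of the incident intensity.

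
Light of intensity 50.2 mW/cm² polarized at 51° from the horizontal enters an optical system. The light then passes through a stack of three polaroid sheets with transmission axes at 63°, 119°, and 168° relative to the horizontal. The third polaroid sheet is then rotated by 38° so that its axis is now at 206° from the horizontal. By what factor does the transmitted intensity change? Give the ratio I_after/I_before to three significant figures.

I_new/I_old ≈ 0.00636

Before rotation:
By Malus's law, I₁ = I₀ cos²(63° − 51°) = I₀ cos²(12°) = 0.9568 I₀.
I₂ = I₁ cos²(119° − 63°) = 0.9568 I₀ · cos²(56°) = 0.2992 I₀.
I₃ = I₂ cos²(168° − 119°) = 0.2992 I₀ · cos²(49°) = 0.1288 I₀.
After rotation:
I₁ = I₀ cos²(63° − 51°) = I₀ cos²(12°) = 0.9568 I₀.
I₂ = I₁ cos²(119° − 63°) = 0.9568 I₀ · cos²(56°) = 0.2992 I₀.
I₃ = I₂ cos²(206° − 119°) = 0.2992 I₀ · cos²(87°) = 0.0008195 I₀.
Ratio = 0.0008195 / 0.1288 = 0.006364.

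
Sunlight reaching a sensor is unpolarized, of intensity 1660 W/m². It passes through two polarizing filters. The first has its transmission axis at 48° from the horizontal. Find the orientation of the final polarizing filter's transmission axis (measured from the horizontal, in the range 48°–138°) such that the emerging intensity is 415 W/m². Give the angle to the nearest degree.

θ ≈ 93°

Unpolarized light through the first polarizer → I₁ = ½ I₀, now polarized at 48°.
Target fraction: 415 / 1660 W/m² = 0.25 of I₀.
Need I₂/I₀ = 0.25, so cos²(θ − 48°) = 0.25 / 0.5 = 0.5.
θ − 48° = arccos(√0.5) = 45.0°, giving θ ≈ 48 + 45.0 = 93.0°.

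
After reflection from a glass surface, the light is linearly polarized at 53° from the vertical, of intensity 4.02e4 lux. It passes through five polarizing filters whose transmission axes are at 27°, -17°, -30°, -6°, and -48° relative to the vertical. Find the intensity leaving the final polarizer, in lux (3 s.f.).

I ≈ 7350 lux

By Malus's law, I₁ = 4.02e4 lux · cos²(26°) = 3.247e+04 lux.
I₂ = I₁ · cos²(44°) = 3.247e+04 · 0.5174 = 1.68e+04 lux.
I₃ = I₂ · cos²(13°) = 1.68e+04 · 0.9494 = 1.595e+04 lux.
I₄ = I₃ · cos²(24°) = 1.595e+04 · 0.8346 = 1.331e+04 lux.
I₅ = I₄ · cos²(42°) = 1.331e+04 · 0.5523 = 7353 lux.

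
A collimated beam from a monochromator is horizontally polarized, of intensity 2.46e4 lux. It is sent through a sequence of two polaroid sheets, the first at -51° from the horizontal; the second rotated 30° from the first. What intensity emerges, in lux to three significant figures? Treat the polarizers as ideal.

I ≈ 7310 lux

By Malus's law, I₁ = 2.46e4 lux · cos²(51°) = 9743 lux.
I₂ = I₁ · cos²(30°) = 9743 · 0.75 = 7307 lux.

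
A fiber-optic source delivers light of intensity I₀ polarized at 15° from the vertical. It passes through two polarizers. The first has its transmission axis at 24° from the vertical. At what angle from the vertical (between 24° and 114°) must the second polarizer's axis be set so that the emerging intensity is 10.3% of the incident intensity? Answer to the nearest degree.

I₁ = I₀ cos²(24° − 15°) = I₀ cos²(9°) = 0.9755 I₀.
Need I₂/I₀ = 0.103, so cos²(θ − 24°) = 0.103 / 0.9755 = 0.1056.
θ − 24° = arccos(√0.1056) = 71.0°, giving θ ≈ 24 + 71.0 = 95.0°.

θ ≈ 95°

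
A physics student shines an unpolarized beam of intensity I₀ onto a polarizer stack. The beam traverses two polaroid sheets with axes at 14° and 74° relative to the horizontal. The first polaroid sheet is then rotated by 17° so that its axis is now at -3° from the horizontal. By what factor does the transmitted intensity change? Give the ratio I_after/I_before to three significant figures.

Before rotation:
Unpolarized light through the first polarizer → I₁ = ½ I₀, now polarized at 14°.
I₂ = I₁ cos²(74° − 14°) = 0.5 I₀ · cos²(60°) = 0.125 I₀.
After rotation:
Unpolarized light through the first polarizer → I₁ = ½ I₀, now polarized at -3°.
I₂ = I₁ cos²(74° + 3°) = 0.5 I₀ · cos²(77°) = 0.0253 I₀.
Ratio = 0.0253 / 0.125 = 0.2024.

I_new/I_old ≈ 0.202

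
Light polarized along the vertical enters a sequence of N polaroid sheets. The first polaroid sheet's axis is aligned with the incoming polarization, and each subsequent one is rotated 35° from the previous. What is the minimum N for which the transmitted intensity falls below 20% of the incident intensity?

First polarizer is aligned with the polarization: full transmission.
Each further stage multiplies by cos²(35°) = 0.671.
After N polarizers: T = 0.671^(N−1). Require T < 0.20 ⇒ N−1 > ln(0.20)/ln(0.671) = 4.03, so N−1 ≥ 5 and N = 6.
Check: N=6 gives T = 0.136 < 0.20; N=5 gives T = 0.2027.

N = 6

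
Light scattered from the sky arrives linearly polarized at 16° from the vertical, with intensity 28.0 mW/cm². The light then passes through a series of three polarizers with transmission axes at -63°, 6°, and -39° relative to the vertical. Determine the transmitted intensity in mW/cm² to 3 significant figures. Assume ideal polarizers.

I ≈ 0.0655 mW/cm²

I₁ = 28.0 mW/cm² · cos²(79°) = 1.019 mW/cm².
I₂ = I₁ · cos²(69°) = 1.019 · 0.1284 = 0.1309 mW/cm².
I₃ = I₂ · cos²(45°) = 0.1309 · 0.5 = 0.06546 mW/cm².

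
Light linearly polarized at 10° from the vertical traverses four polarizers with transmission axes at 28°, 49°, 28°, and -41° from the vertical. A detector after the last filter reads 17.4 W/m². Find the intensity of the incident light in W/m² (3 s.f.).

I₀ ≈ 197 W/m²

I₁ = I₀ cos²(28° − 10°) = I₀ cos²(18°) = 0.9045 I₀.
I₂ = I₁ cos²(49° − 28°) = 0.9045 I₀ · cos²(21°) = 0.7883 I₀.
I₃ = I₂ cos²(28° − 49°) = 0.7883 I₀ · cos²(21°) = 0.6871 I₀.
I₄ = I₃ cos²(-41° − 28°) = 0.6871 I₀ · cos²(69°) = 0.08824 I₀.
So 17.4 W/m² = 0.08824 I₀, giving I₀ = 17.4/0.08824 = 197.2 W/m².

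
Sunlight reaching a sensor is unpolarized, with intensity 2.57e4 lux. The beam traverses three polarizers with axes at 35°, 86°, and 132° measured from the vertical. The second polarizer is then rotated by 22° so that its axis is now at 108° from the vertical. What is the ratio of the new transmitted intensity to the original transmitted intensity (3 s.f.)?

Before rotation:
Unpolarized light through the first polarizer → I₁ = ½ I₀, now polarized at 35°.
I₂ = I₁ cos²(86° − 35°) = 0.5 I₀ · cos²(51°) = 0.198 I₀.
I₃ = I₂ cos²(132° − 86°) = 0.198 I₀ · cos²(46°) = 0.09556 I₀.
After rotation:
Unpolarized light through the first polarizer → I₁ = ½ I₀, now polarized at 35°.
I₂ = I₁ cos²(108° − 35°) = 0.5 I₀ · cos²(73°) = 0.04274 I₀.
I₃ = I₂ cos²(132° − 108°) = 0.04274 I₀ · cos²(24°) = 0.03567 I₀.
Ratio = 0.03567 / 0.09556 = 0.3733.

I_new/I_old ≈ 0.373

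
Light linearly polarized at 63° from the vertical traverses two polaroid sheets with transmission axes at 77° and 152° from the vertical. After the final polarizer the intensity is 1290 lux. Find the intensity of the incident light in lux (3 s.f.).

I₁ = I₀ cos²(77° − 63°) = I₀ cos²(14°) = 0.9415 I₀.
I₂ = I₁ cos²(152° − 77°) = 0.9415 I₀ · cos²(75°) = 0.06307 I₀.
So 1290 lux = 0.06307 I₀, giving I₀ = 1290/0.06307 = 2.045e+04 lux.

I₀ ≈ 2.05e4 lux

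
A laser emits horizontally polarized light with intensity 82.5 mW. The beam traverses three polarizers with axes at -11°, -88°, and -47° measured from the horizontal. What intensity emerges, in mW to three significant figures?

I₁ = 82.5 mW · cos²(11°) = 79.5 mW.
I₂ = I₁ · cos²(77°) = 79.5 · 0.0506 = 4.023 mW.
I₃ = I₂ · cos²(41°) = 4.023 · 0.5696 = 2.291 mW.

I ≈ 2.29 mW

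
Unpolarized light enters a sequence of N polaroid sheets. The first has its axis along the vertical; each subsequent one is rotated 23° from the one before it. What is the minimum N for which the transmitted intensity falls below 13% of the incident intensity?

N = 10

First polarizer halves the unpolarized light: factor 1/2.
Each further stage multiplies by cos²(23°) = 0.8473.
After N polarizers: T = 0.5·0.8473^(N−1). Require T < 0.13 ⇒ N−1 > ln(0.13/0.5)/ln(0.8473) = 8.13, so N−1 ≥ 9 and N = 10.
Check: N=10 gives T = 0.1126 < 0.13; N=9 gives T = 0.1329.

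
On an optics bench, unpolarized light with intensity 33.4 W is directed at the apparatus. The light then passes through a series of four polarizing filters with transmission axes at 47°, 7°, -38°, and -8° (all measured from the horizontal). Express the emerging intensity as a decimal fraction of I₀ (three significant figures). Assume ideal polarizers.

Unpolarized light through the first polarizer → I₁ = 33.4 W/2 = 16.7 W, polarized at 47°.
I₂ = I₁ · cos²(40°) = 16.7 · 0.5868 = 9.8 W.
I₃ = I₂ · cos²(45°) = 9.8 · 0.5 = 4.9 W.
I₄ = I₃ · cos²(30°) = 4.9 · 0.75 = 3.675 W.
Transmitted fraction = 0.11.

I/I₀ ≈ 0.110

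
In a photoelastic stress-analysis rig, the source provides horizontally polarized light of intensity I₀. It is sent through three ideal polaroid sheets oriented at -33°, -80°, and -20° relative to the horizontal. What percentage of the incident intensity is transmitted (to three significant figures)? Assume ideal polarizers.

≈ 8.18%

I₁ = I₀ cos²(-33° − 0°) = I₀ cos²(33°) = 0.7034 I₀.
I₂ = I₁ cos²(-80° + 33°) = 0.7034 I₀ · cos²(47°) = 0.3272 I₀.
I₃ = I₂ cos²(-20° + 80°) = 0.3272 I₀ · cos²(60°) = 0.08179 I₀.
That is 8.179% of the incident intensity.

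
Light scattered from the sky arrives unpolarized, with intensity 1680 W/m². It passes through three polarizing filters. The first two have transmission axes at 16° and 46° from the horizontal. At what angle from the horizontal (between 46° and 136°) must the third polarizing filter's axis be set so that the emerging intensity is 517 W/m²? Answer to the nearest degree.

θ ≈ 71°

Unpolarized light through the first polarizer → I₁ = ½ I₀, now polarized at 16°.
I₂ = I₁ cos²(46° − 16°) = 0.5 I₀ · cos²(30°) = 0.375 I₀.
Target fraction: 517 / 1680 W/m² = 0.3077 of I₀.
Need I₃/I₀ = 0.3077, so cos²(θ − 46°) = 0.3077 / 0.375 = 0.8206.
θ − 46° = arccos(√0.8206) = 25.1°, giving θ ≈ 46 + 25.1 = 71.1°.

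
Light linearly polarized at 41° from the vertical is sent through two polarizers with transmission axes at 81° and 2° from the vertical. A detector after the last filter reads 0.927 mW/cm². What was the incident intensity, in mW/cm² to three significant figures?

I₀ ≈ 43.4 mW/cm²

By Malus's law, I₁ = I₀ cos²(81° − 41°) = I₀ cos²(40°) = 0.5868 I₀.
I₂ = I₁ cos²(2° − 81°) = 0.5868 I₀ · cos²(79°) = 0.02137 I₀.
So 0.927 mW/cm² = 0.02137 I₀, giving I₀ = 0.927/0.02137 = 43.39 mW/cm².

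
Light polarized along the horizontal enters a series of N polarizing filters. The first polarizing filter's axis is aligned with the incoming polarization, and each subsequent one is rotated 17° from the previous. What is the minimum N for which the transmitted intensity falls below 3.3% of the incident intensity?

N = 40

First polarizer is aligned with the polarization: full transmission.
Each further stage multiplies by cos²(17°) = 0.9145.
After N polarizers: T = 0.9145^(N−1). Require T < 0.033 ⇒ N−1 > ln(0.033)/ln(0.9145) = 38.18, so N−1 ≥ 39 and N = 40.
Check: N=40 gives T = 0.03066 < 0.033; N=39 gives T = 0.03352.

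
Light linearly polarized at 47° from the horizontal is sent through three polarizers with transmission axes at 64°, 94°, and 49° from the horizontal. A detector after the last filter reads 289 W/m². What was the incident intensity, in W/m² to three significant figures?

By Malus's law, I₁ = I₀ cos²(64° − 47°) = I₀ cos²(17°) = 0.9145 I₀.
I₂ = I₁ cos²(94° − 64°) = 0.9145 I₀ · cos²(30°) = 0.6859 I₀.
I₃ = I₂ cos²(49° − 94°) = 0.6859 I₀ · cos²(45°) = 0.3429 I₀.
So 289 W/m² = 0.3429 I₀, giving I₀ = 289/0.3429 = 842.7 W/m².

I₀ ≈ 843 W/m²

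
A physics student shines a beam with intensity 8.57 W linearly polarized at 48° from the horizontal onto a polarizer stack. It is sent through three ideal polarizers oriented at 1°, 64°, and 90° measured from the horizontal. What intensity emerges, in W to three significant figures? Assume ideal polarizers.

I₁ = 8.57 W · cos²(47°) = 3.986 W.
I₂ = I₁ · cos²(63°) = 3.986 · 0.2061 = 0.8216 W.
I₃ = I₂ · cos²(26°) = 0.8216 · 0.8078 = 0.6637 W.

I ≈ 0.664 W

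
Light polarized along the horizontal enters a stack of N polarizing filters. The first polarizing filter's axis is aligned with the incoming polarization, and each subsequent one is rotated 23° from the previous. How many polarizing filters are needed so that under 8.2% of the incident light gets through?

First polarizer is aligned with the polarization: full transmission.
Each further stage multiplies by cos²(23°) = 0.8473.
After N polarizers: T = 0.8473^(N−1). Require T < 0.082 ⇒ N−1 > ln(0.082)/ln(0.8473) = 15.10, so N−1 ≥ 16 and N = 17.
Check: N=17 gives T = 0.0706 < 0.082; N=16 gives T = 0.08333.

N = 17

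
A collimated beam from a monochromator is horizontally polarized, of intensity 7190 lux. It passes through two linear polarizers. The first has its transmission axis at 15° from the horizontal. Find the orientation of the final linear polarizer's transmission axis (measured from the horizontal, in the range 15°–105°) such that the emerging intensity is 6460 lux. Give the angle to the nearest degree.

I₁ = I₀ cos²(15° − 0°) = I₀ cos²(15°) = 0.933 I₀.
Target fraction: 6460 / 7190 lux = 0.8985 of I₀.
Need I₂/I₀ = 0.8985, so cos²(θ − 15°) = 0.8985 / 0.933 = 0.963.
θ − 15° = arccos(√0.963) = 11.1°, giving θ ≈ 15 + 11.1 = 26.1°.

θ ≈ 26°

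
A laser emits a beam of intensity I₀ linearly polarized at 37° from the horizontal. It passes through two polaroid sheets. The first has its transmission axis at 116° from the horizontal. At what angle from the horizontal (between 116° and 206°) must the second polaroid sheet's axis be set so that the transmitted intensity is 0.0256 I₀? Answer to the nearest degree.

I₁ = I₀ cos²(116° − 37°) = I₀ cos²(79°) = 0.03641 I₀.
Need I₂/I₀ = 0.0256, so cos²(θ − 116°) = 0.0256 / 0.03641 = 0.7031.
θ − 116° = arccos(√0.7031) = 33.0°, giving θ ≈ 116 + 33.0 = 149.0°.

θ ≈ 149°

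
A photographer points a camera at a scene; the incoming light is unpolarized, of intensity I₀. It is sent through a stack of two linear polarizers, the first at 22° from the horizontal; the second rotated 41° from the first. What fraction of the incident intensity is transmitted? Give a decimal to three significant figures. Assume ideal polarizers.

≈ 0.285 I₀

Unpolarized light through the first polarizer → I₁ = ½ I₀, now polarized at 22°.
I₂ = I₁ cos²(41°) = 0.5 · 0.5696 I₀ = 0.2848 I₀.
Transmitted fraction = 0.2848.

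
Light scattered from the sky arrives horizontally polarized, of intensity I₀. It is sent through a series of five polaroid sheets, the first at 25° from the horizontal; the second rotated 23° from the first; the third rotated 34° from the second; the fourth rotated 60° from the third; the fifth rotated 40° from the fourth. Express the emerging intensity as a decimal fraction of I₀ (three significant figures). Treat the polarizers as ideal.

I₁ = I₀ cos²(25° − 0°) = I₀ cos²(25°) = 0.8214 I₀.
I₂ = I₁ cos²(23°) = 0.8214 · 0.8473 I₀ = 0.696 I₀.
I₃ = I₂ cos²(34°) = 0.696 · 0.6873 I₀ = 0.4784 I₀.
I₄ = I₃ cos²(60°) = 0.4784 · 0.25 I₀ = 0.1196 I₀.
I₅ = I₄ cos²(40°) = 0.1196 · 0.5868 I₀ = 0.07018 I₀.
Transmitted fraction = 0.07018.

≈ 0.0702 I₀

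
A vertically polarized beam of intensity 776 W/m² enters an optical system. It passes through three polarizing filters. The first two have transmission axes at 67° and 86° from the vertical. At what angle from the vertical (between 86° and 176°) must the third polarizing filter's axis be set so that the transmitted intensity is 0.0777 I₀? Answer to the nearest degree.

θ ≈ 127°

I₁ = I₀ cos²(67° − 0°) = I₀ cos²(67°) = 0.1527 I₀.
I₂ = I₁ cos²(86° − 67°) = 0.1527 I₀ · cos²(19°) = 0.1365 I₀.
Need I₃/I₀ = 0.0777, so cos²(θ − 86°) = 0.0777 / 0.1365 = 0.5693.
θ − 86° = arccos(√0.5693) = 41.0°, giving θ ≈ 86 + 41.0 = 127.0°.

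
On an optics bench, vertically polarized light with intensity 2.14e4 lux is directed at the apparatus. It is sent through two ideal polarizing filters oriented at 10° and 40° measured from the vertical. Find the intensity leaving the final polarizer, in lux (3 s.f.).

I ≈ 1.56e4 lux

I₁ = 2.14e4 lux · cos²(10°) = 2.075e+04 lux.
I₂ = I₁ · cos²(30°) = 2.075e+04 · 0.75 = 1.557e+04 lux.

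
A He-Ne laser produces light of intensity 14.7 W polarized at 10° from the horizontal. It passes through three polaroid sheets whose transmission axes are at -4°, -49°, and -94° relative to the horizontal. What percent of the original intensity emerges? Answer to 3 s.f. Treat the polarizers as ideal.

≈ 23.5%

I₁ = 14.7 W · cos²(14°) = 13.84 W.
I₂ = I₁ · cos²(45°) = 13.84 · 0.5 = 6.92 W.
I₃ = I₂ · cos²(45°) = 6.92 · 0.5 = 3.46 W.
That is 23.54% of the incident intensity.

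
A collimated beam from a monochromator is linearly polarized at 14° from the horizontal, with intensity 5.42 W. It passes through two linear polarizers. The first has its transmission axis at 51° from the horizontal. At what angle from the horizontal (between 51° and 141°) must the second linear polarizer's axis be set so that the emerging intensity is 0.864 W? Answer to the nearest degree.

By Malus's law, I₁ = I₀ cos²(51° − 14°) = I₀ cos²(37°) = 0.6378 I₀.
Target fraction: 0.864 / 5.42 W = 0.1594 of I₀.
Need I₂/I₀ = 0.1594, so cos²(θ − 51°) = 0.1594 / 0.6378 = 0.2499.
θ − 51° = arccos(√0.2499) = 60.0°, giving θ ≈ 51 + 60.0 = 111.0°.

θ ≈ 111°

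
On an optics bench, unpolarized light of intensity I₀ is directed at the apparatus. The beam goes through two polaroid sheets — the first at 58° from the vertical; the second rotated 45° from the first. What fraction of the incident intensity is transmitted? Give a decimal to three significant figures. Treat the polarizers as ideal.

Unpolarized light through the first polarizer → I₁ = ½ I₀, now polarized at 58°.
I₂ = I₁ cos²(45°) = 0.5 · 0.5 I₀ = 0.25 I₀.
Transmitted fraction = 0.25.

≈ 0.250 I₀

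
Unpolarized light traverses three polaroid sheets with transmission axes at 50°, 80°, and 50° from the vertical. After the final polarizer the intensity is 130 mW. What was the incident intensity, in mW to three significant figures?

I₀ ≈ 462 mW

Unpolarized light through the first polarizer → I₁ = ½ I₀, now polarized at 50°.
I₂ = I₁ cos²(80° − 50°) = 0.5 I₀ · cos²(30°) = 0.375 I₀.
I₃ = I₂ cos²(50° − 80°) = 0.375 I₀ · cos²(30°) = 0.2813 I₀.
So 130 mW = 0.2813 I₀, giving I₀ = 130/0.2813 = 462.2 mW.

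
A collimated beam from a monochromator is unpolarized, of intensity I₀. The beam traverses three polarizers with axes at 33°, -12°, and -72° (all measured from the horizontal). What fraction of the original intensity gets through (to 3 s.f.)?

≈ 0.0625 I₀

Unpolarized light through the first polarizer → I₁ = ½ I₀, now polarized at 33°.
I₂ = I₁ cos²(-12° − 33°) = 0.5 I₀ · cos²(45°) = 0.25 I₀.
I₃ = I₂ cos²(-72° + 12°) = 0.25 I₀ · cos²(60°) = 0.0625 I₀.
Transmitted fraction = 0.0625.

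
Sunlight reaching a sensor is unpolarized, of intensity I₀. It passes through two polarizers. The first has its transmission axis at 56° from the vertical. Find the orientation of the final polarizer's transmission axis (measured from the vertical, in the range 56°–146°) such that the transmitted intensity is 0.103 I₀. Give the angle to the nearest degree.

θ ≈ 119°

Unpolarized light through the first polarizer → I₁ = ½ I₀, now polarized at 56°.
Need I₂/I₀ = 0.103, so cos²(θ − 56°) = 0.103 / 0.5 = 0.206.
θ − 56° = arccos(√0.206) = 63.0°, giving θ ≈ 56 + 63.0 = 119.0°.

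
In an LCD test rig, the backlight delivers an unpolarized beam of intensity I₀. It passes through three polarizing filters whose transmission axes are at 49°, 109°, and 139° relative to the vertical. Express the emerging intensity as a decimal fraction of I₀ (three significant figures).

≈ 0.0938 I₀

Unpolarized light through the first polarizer → I₁ = ½ I₀, now polarized at 49°.
I₂ = I₁ cos²(109° − 49°) = 0.5 I₀ · cos²(60°) = 0.125 I₀.
I₃ = I₂ cos²(139° − 109°) = 0.125 I₀ · cos²(30°) = 0.09375 I₀.
Transmitted fraction = 0.09375.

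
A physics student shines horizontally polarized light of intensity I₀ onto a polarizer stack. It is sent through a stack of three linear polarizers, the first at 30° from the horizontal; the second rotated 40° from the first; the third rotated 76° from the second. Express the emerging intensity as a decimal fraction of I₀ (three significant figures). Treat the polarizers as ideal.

By Malus's law, I₁ = I₀ cos²(30° − 0°) = I₀ cos²(30°) = 0.75 I₀.
I₂ = I₁ cos²(40°) = 0.75 · 0.5868 I₀ = 0.4401 I₀.
I₃ = I₂ cos²(76°) = 0.4401 · 0.05853 I₀ = 0.02576 I₀.
Transmitted fraction = 0.02576.

≈ 0.0258 I₀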